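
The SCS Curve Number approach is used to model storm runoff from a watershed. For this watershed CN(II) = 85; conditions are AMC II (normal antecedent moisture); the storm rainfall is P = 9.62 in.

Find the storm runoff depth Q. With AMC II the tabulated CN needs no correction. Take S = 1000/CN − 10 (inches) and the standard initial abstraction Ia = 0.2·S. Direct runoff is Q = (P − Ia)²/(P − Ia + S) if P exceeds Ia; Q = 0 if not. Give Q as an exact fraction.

Average conditions: CN = 85 (no AMC adjustment).
S = 1000/85 − 10 = 30/17 in ≈ 1.765 in
Initial abstraction Ia = S/5 = (30/17)/5 = 6/17 ≈ 0.353 in
Since P=9.620 > Ia=0.353: effective rainfall P−Ia = 7877/850 in
Q: (7877/850)² ÷ (9377/850) = 62047129/7970450 in (≈ 7.785 in)

Q = 62047129/7970450 in ≈ 7.785 in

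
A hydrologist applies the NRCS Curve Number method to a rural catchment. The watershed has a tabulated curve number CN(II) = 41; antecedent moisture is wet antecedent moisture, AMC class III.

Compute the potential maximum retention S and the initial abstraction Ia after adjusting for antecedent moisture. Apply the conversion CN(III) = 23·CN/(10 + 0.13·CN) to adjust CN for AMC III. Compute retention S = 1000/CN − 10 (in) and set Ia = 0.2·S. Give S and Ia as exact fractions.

S = 5900/943 in ≈ 6.257 in; Ia = 1180/943 in ≈ 1.251 in

CN(III) from CN(II)=41: (23·41)/(10 + 0.13·41) = 94300/1533 ≈ 61.513
S = 1000/(94300/1533) − 10 = 5900/943 in ≈ 6.257 in
Initial abstraction Ia = S/5 = (5900/943)/5 = 1180/943 ≈ 1.251 in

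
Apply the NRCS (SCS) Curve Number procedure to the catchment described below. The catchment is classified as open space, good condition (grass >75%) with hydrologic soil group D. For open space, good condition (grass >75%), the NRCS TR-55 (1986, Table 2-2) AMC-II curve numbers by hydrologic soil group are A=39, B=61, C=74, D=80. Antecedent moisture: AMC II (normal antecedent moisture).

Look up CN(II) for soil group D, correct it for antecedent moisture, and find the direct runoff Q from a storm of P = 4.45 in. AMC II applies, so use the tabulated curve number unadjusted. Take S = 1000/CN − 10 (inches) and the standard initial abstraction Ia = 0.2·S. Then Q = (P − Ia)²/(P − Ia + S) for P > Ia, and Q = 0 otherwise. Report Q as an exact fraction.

NRCS table: open space, good condition (grass >75%), soil group D → CN(II) = 80
Average conditions: CN = 80 (no AMC adjustment).
Retention S: 1000/CN − 10 with CN=80.000 → S = 5/2 ≈ 2.500 in
Ia = 0.2·(5/2) = 1/2 in ≈ 0.500 in
P − Ia = 4.450 − 0.500 = 79/20 ≈ 3.950 in (> 0, runoff occurs)
Q: (79/20)² ÷ (129/20) = 6241/2580 in (≈ 2.419 in)

Q = 6241/2580 in ≈ 2.419 in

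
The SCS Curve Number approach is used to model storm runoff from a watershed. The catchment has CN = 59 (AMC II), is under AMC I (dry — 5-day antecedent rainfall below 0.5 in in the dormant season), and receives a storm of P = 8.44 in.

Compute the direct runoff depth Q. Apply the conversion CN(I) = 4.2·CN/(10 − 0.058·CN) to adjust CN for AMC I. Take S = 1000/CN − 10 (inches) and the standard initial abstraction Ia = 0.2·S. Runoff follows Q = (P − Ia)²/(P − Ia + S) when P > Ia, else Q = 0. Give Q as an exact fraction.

Dry (AMC I): CN(I) = 4.2·59/(10 − 0.058·59) = (1239/5)/(3289/500) = 123900/3289 ≈ 37.671
S = 1000/(123900/3289) − 10 = 20500/1239 in ≈ 16.546 in
Ia = 0.2S: 0.2·16.546 = 3.309 in (exactly 4100/1239)
Excess rainfall: 8.440 − 3.309 = 5.131 in; P > Ia so Q > 0
Q = (158929/30975)²/((158929/30975) + 20500/1239) = (25258427041/959450625)/(671429/30975) = 25258427041/20797513275 in ≈ 1.214 in

Q = 25258427041/20797513275 in ≈ 1.214 in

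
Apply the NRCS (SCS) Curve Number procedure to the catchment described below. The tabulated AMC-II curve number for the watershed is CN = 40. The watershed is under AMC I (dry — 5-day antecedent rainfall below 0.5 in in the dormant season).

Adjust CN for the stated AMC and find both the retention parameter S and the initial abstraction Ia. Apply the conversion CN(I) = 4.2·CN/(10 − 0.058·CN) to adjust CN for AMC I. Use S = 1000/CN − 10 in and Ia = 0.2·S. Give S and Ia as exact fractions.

CN(I) from CN(II)=40: (4.2·40)/(10 − 0.058·40) = 175/8 ≈ 21.875
S = 1000/(175/8) − 10 = 250/7 in ≈ 35.714 in
Ia = 0.2·(250/7) = 50/7 in ≈ 7.143 in

S = 250/7 in ≈ 35.714 in; Ia = 50/7 in ≈ 7.143 in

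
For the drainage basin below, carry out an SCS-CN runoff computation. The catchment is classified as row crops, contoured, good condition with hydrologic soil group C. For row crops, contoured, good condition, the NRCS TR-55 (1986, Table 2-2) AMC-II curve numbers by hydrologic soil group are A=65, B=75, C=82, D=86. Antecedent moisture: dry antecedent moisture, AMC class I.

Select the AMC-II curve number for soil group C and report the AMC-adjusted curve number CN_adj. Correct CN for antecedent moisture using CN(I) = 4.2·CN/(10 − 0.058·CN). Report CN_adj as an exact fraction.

NRCS table: row crops, contoured, good condition, soil group C → CN(II) = 82
CN(I) from CN(II)=82: (4.2·82)/(10 − 0.058·82) = 28700/437 ≈ 65.675

CN_adj = 28700/437 ≈ 65.675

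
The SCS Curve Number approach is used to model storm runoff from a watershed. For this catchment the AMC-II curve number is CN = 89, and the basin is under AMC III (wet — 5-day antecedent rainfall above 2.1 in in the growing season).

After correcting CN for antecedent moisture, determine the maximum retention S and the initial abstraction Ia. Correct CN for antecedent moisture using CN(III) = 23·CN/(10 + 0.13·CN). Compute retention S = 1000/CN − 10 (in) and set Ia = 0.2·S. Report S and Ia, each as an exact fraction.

CN(III) from CN(II)=89: (23·89)/(10 + 0.13·89) = 204700/2157 ≈ 94.900
Max retention: S = 1000/(204700/2157) − 10 = 1100/2047 in (≈ 0.537 in)
Ia = 0.2S: 0.2·0.537 = 0.107 in (exactly 220/2047)

S = 1100/2047 in ≈ 0.537 in; Ia = 220/2047 in ≈ 0.107 in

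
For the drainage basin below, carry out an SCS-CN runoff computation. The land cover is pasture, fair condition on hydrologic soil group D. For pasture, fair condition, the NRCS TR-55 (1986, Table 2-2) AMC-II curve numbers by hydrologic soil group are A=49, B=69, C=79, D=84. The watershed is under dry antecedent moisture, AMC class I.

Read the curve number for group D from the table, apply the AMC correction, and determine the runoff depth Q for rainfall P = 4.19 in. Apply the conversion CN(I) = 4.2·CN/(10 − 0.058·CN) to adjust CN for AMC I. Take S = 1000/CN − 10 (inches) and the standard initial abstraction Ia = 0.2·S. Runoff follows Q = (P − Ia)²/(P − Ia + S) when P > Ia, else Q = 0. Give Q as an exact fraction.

Q = 20960958841/15204753900 in ≈ 1.379 in

NRCS table: pasture, fair condition, soil group D → CN(II) = 84
Dry (AMC I): CN(I) = 4.2·84/(10 − 0.058·84) = (1764/5)/(641/125) = 44100/641 ≈ 68.799
S = 1000/(44100/641) − 10 = 2000/441 in ≈ 4.535 in
Initial abstraction Ia = S/5 = (2000/441)/5 = 400/441 ≈ 0.907 in
Since P=4.190 > Ia=0.907: effective rainfall P−Ia = 144779/44100 in
Q: (144779/44100)² ÷ (344779/44100) = 20960958841/15204753900 in (≈ 1.379 in)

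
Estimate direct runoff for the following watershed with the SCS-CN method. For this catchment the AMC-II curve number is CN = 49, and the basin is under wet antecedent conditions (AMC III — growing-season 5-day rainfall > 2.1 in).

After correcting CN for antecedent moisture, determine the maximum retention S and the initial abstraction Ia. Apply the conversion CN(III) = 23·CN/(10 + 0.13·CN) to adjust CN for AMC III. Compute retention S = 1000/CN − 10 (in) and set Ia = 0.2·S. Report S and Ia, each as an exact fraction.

S = 5100/1127 in ≈ 4.525 in; Ia = 1020/1127 in ≈ 0.905 in

Adjust CN=49 to AMC III: 23·49/(10 + 0.13·49) → 1127 ÷ (1637/100) = 112700/1637 ≈ 68.845
Max retention: S = 1000/(112700/1637) − 10 = 5100/1127 in (≈ 4.525 in)
Initial abstraction Ia = S/5 = (5100/1127)/5 = 1020/1127 ≈ 0.905 in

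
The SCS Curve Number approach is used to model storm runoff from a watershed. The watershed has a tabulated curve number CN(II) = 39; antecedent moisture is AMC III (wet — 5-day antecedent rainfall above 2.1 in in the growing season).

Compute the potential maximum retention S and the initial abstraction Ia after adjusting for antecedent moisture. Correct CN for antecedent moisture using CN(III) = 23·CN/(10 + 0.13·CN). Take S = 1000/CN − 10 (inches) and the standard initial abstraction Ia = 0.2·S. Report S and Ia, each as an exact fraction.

Adjust CN=39 to AMC III: 23·39/(10 + 0.13·39) → 897 ÷ (1507/100) = 89700/1507 ≈ 59.522
Max retention: S = 1000/(89700/1507) − 10 = 6100/897 in (≈ 6.800 in)
Initial abstraction Ia = S/5 = (6100/897)/5 = 1220/897 ≈ 1.360 in

S = 6100/897 in ≈ 6.800 in; Ia = 1220/897 in ≈ 1.360 in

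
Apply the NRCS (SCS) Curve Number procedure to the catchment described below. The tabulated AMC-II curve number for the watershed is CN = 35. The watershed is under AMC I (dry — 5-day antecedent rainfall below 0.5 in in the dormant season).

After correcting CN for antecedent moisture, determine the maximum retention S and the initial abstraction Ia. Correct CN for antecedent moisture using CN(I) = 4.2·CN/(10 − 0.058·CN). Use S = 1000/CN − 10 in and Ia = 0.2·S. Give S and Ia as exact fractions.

S = 6500/147 in ≈ 44.218 in; Ia = 1300/147 in ≈ 8.844 in

Adjust CN=35 to AMC I: 4.2·35/(10 − 0.058·35) → 147 ÷ (797/100) = 14700/797 ≈ 18.444
Retention S: 1000/CN − 10 with CN=18.444 → S = 6500/147 ≈ 44.218 in
Ia = 0.2S: 0.2·44.218 = 8.844 in (exactly 1300/147)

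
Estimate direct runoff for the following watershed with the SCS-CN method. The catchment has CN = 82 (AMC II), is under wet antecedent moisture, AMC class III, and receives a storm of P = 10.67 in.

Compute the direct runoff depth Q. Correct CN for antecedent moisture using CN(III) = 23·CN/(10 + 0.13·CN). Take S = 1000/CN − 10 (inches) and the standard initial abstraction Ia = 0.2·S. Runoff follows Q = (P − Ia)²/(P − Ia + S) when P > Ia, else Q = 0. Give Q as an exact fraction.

Adjust CN=82 to AMC III: 23·82/(10 + 0.13·82) → 1886 ÷ (1033/50) = 94300/1033 ≈ 91.288
Retention S: 1000/CN − 10 with CN=91.288 → S = 900/943 ≈ 0.954 in
Initial abstraction Ia = S/5 = (900/943)/5 = 180/943 ≈ 0.191 in
Excess rainfall: 10.670 − 0.191 = 10.479 in; P > Ia so Q > 0
Runoff Q = (P−Ia)²/(P−Ia+S) = (10.479)²/(10.479+0.954) = 976501688761/101672468300 ≈ 9.604 in

Q = 976501688761/101672468300 in ≈ 9.604 in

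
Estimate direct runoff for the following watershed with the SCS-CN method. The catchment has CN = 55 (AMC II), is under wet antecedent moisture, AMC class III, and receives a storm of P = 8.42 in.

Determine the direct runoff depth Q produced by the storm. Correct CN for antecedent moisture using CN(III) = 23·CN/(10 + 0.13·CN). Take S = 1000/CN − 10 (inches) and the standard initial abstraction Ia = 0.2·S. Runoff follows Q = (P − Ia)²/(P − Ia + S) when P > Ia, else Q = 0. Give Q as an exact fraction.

Wet (AMC III): CN(III) = 23·55/(10 + 0.13·55) = 1265/(343/20) = 25300/343 ≈ 73.761
Retention S: 1000/CN − 10 with CN=73.761 → S = 900/253 ≈ 3.557 in
Initial abstraction Ia = S/5 = (900/253)/5 = 180/253 ≈ 0.711 in
Excess rainfall: 8.420 − 0.711 = 7.709 in; P > Ia so Q > 0
Q: (97513/12650)² ÷ (142513/12650) = 9508785169/1802789450 in (≈ 5.274 in)

Q = 9508785169/1802789450 in ≈ 5.274 in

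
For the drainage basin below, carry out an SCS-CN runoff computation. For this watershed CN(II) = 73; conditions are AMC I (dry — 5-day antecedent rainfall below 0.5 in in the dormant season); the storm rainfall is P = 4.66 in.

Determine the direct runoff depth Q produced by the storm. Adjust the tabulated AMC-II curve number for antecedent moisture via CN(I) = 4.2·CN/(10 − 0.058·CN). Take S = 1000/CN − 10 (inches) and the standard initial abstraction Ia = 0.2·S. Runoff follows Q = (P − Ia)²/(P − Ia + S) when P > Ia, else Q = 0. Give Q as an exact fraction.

Q = 5485327969/7641059650 in ≈ 0.718 in

CN(I) from CN(II)=73: (4.2·73)/(10 − 0.058·73) = 51100/961 ≈ 53.174
Retention S: 1000/CN − 10 with CN=53.174 → S = 4500/511 ≈ 8.806 in
Initial abstraction Ia = S/5 = (4500/511)/5 = 900/511 ≈ 1.761 in
Excess rainfall: 4.660 − 1.761 = 2.899 in; P > Ia so Q > 0
Q: (74063/25550)² ÷ (299063/25550) = 5485327969/7641059650 in (≈ 0.718 in)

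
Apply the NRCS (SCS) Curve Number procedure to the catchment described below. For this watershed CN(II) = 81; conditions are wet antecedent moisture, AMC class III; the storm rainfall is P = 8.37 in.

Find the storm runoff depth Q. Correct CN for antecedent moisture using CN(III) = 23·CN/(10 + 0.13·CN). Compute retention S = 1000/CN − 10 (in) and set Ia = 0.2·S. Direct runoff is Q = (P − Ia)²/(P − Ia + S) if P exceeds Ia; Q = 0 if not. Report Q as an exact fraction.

Wet (AMC III): CN(III) = 23·81/(10 + 0.13·81) = 1863/(2053/100) = 186300/2053 ≈ 90.745
Retention S: 1000/CN − 10 with CN=90.745 → S = 1900/1863 ≈ 1.020 in
Ia = 0.2·(1900/1863) = 380/1863 in ≈ 0.204 in
Excess rainfall: 8.370 − 0.204 = 8.166 in; P > Ia so Q > 0
Q: (1521331/186300)² ÷ (1711331/186300) = 2314448011561/318820965300 in (≈ 7.259 in)

Q = 2314448011561/318820965300 in ≈ 7.259 in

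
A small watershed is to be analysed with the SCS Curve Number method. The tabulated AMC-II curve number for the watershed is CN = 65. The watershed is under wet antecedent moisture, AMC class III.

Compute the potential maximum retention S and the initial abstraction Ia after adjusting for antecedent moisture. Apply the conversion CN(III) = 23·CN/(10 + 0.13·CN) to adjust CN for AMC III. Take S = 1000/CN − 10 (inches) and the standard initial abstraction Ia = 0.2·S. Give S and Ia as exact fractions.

S = 700/299 in ≈ 2.341 in; Ia = 140/299 in ≈ 0.468 in

Adjust CN=65 to AMC III: 23·65/(10 + 0.13·65) → 1495 ÷ (369/20) = 29900/369 ≈ 81.030
Retention S: 1000/CN − 10 with CN=81.030 → S = 700/299 ≈ 2.341 in
Initial abstraction Ia = S/5 = (700/299)/5 = 140/299 ≈ 0.468 in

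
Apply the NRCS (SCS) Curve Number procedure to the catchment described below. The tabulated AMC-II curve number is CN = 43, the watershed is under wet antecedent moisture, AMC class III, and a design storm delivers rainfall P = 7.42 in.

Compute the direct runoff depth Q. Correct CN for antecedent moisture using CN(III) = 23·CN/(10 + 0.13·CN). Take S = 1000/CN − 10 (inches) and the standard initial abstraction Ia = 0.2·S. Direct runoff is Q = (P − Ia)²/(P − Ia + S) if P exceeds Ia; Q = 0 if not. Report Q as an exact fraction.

Adjust CN=43 to AMC III: 23·43/(10 + 0.13·43) → 989 ÷ (1559/100) = 98900/1559 ≈ 63.438
Max retention: S = 1000/(98900/1559) − 10 = 5700/989 in (≈ 5.763 in)
Ia = 0.2·(5700/989) = 1140/989 in ≈ 1.153 in
P − Ia = 7.420 − 1.153 = 309919/49450 ≈ 6.267 in (> 0, runoff occurs)
Runoff Q = (P−Ia)²/(P−Ia+S) = (6.267)²/(6.267+5.763) = 96049786561/29418744550 ≈ 3.265 in

Q = 96049786561/29418744550 in ≈ 3.265 in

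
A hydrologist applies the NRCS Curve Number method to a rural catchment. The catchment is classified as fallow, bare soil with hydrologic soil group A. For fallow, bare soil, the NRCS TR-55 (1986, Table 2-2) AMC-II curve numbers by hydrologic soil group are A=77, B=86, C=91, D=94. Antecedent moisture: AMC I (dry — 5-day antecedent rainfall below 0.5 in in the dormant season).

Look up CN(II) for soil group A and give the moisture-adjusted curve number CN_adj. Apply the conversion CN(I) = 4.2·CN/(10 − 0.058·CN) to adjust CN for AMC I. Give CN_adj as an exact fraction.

NRCS table: fallow, bare soil, soil group A → CN(II) = 77
CN(I) from CN(II)=77: (4.2·77)/(10 − 0.058·77) = 161700/2767 ≈ 58.439

CN_adj = 161700/2767 ≈ 58.439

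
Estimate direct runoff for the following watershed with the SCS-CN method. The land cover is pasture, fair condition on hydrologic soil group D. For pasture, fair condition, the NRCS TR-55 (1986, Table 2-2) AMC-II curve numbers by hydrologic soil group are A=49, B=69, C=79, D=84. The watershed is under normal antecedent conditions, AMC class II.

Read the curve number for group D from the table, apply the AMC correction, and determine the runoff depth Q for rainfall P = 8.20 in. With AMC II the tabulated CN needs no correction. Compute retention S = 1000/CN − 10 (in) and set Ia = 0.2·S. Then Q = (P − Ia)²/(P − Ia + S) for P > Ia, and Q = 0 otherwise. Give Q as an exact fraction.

NRCS table: pasture, fair condition, soil group D → CN(II) = 84
AMC II — tabulated CN = 84 applies directly.
S = 1000/84 − 10 = 40/21 in ≈ 1.905 in
Ia = 0.2·(40/21) = 8/21 in ≈ 0.381 in
P − Ia = 8.200 − 0.381 = 821/105 ≈ 7.819 in (> 0, runoff occurs)
Runoff Q = (P−Ia)²/(P−Ia+S) = (7.819)²/(7.819+1.905) = 674041/107205 ≈ 6.287 in

Q = 674041/107205 in ≈ 6.287 in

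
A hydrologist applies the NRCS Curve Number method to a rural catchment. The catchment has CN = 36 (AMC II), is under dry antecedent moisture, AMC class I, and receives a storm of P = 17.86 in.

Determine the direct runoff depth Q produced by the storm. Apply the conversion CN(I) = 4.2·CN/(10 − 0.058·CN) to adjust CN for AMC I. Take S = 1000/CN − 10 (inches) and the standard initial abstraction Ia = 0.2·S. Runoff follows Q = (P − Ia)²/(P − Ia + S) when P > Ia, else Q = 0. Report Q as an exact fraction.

Q = 7881355729/4618942650 in ≈ 1.706 in

Dry (AMC I): CN(I) = 4.2·36/(10 − 0.058·36) = (756/5)/(989/125) = 18900/989 ≈ 19.110
S = 1000/(18900/989) − 10 = 8000/189 in ≈ 42.328 in
Ia = 0.2·(8000/189) = 1600/189 in ≈ 8.466 in
Since P=17.860 > Ia=8.466: effective rainfall P−Ia = 88777/9450 in
Q = (88777/9450)²/((88777/9450) + 8000/189) = (7881355729/89302500)/(488777/9450) = 7881355729/4618942650 in ≈ 1.706 in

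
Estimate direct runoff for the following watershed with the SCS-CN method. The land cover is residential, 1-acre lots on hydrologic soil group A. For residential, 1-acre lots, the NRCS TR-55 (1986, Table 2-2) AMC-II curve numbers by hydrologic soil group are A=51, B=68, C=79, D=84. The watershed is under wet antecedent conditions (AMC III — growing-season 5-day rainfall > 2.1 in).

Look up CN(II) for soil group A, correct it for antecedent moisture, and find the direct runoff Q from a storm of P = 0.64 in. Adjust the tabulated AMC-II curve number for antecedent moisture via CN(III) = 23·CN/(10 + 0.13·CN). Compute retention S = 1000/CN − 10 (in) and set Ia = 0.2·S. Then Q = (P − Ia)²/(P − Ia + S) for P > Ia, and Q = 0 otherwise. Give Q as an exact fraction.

NRCS table: residential, 1-acre lots, soil group A → CN(II) = 51
Wet (AMC III): CN(III) = 23·51/(10 + 0.13·51) = 1173/(1663/100) = 117300/1663 ≈ 70.535
Max retention: S = 1000/(117300/1663) − 10 = 4900/1173 in (≈ 4.177 in)
Ia = 0.2·(4900/1173) = 980/1173 in ≈ 0.835 in
P = 0.640 ≤ Ia = 0.835 in: entire storm abstracted, Q = 0.

Q = 0 in ≈ 0.000 in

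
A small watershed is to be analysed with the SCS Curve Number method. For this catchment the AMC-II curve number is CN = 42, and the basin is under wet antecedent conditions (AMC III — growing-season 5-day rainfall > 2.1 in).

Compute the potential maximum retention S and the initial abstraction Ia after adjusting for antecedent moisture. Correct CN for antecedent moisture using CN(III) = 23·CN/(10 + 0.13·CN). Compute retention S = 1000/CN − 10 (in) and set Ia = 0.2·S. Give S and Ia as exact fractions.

S = 2900/483 in ≈ 6.004 in; Ia = 580/483 in ≈ 1.201 in

Adjust CN=42 to AMC III: 23·42/(10 + 0.13·42) → 966 ÷ (773/50) = 48300/773 ≈ 62.484
Retention S: 1000/CN − 10 with CN=62.484 → S = 2900/483 ≈ 6.004 in
Ia = 0.2·(2900/483) = 580/483 in ≈ 1.201 in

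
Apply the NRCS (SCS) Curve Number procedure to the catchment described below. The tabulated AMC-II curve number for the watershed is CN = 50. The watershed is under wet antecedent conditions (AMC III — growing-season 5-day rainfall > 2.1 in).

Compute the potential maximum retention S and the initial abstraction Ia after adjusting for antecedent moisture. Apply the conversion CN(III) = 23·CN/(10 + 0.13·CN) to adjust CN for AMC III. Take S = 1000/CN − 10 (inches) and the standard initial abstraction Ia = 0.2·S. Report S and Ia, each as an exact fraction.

CN(III) from CN(II)=50: (23·50)/(10 + 0.13·50) = 2300/33 ≈ 69.697
Retention S: 1000/CN − 10 with CN=69.697 → S = 100/23 ≈ 4.348 in
Initial abstraction Ia = S/5 = (100/23)/5 = 20/23 ≈ 0.870 in

S = 100/23 in ≈ 4.348 in; Ia = 20/23 in ≈ 0.870 in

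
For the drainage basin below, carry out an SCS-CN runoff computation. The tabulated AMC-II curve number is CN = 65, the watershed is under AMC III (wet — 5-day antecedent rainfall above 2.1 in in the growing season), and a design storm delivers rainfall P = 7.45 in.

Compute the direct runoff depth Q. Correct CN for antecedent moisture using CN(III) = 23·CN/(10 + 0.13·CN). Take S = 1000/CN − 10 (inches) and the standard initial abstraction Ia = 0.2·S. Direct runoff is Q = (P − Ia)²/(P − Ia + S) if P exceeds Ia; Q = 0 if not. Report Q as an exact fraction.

Q = 1743146001/333390980 in ≈ 5.229 in

CN(III) from CN(II)=65: (23·65)/(10 + 0.13·65) = 29900/369 ≈ 81.030
S = 1000/(29900/369) − 10 = 700/299 in ≈ 2.341 in
Ia = 0.2·(700/299) = 140/299 in ≈ 0.468 in
Excess rainfall: 7.450 − 0.468 = 6.982 in; P > Ia so Q > 0
Runoff Q = (P−Ia)²/(P−Ia+S) = (6.982)²/(6.982+2.341) = 1743146001/333390980 ≈ 5.229 in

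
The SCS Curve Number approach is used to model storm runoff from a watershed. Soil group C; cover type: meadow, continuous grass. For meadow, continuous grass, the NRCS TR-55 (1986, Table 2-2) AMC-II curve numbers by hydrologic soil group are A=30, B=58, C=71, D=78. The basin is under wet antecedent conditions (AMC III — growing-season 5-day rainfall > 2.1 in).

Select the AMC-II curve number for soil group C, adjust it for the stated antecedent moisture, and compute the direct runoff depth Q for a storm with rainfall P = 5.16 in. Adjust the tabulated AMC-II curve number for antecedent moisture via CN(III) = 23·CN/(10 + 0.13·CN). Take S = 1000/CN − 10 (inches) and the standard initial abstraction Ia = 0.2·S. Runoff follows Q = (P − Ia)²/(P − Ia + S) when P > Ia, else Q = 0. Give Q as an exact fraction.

Q = 38477568649/10967922025 in ≈ 3.508 in

NRCS table: meadow, continuous grass, soil group C → CN(II) = 71
Wet (AMC III): CN(III) = 23·71/(10 + 0.13·71) = 1633/(1923/100) = 163300/1923 ≈ 84.919
S = 1000/(163300/1923) − 10 = 2900/1633 in ≈ 1.776 in
Initial abstraction Ia = S/5 = (2900/1633)/5 = 580/1633 ≈ 0.355 in
Excess rainfall: 5.160 − 0.355 = 4.805 in; P > Ia so Q > 0
Q = (196157/40825)²/((196157/40825) + 2900/1633) = (38477568649/1666680625)/(268657/40825) = 38477568649/10967922025 in ≈ 3.508 in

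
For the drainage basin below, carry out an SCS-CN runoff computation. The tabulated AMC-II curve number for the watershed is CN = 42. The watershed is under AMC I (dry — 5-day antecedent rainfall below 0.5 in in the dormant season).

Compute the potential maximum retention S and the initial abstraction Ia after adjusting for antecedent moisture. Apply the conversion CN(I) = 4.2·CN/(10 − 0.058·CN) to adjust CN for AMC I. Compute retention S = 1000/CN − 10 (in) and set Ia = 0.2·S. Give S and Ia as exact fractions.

Adjust CN=42 to AMC I: 4.2·42/(10 − 0.058·42) → (882/5) ÷ (1891/250) = 44100/1891 ≈ 23.321
Retention S: 1000/CN − 10 with CN=23.321 → S = 14500/441 ≈ 32.880 in
Ia = 0.2·(14500/441) = 2900/441 in ≈ 6.576 in

S = 14500/441 in ≈ 32.880 in; Ia = 2900/441 in ≈ 6.576 in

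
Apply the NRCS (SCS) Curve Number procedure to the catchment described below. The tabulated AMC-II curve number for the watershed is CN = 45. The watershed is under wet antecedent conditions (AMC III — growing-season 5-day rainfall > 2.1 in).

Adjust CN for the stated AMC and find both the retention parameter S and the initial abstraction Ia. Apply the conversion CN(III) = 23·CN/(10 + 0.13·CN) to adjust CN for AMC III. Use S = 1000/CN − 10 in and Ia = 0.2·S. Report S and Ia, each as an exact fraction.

S = 1100/207 in ≈ 5.314 in; Ia = 220/207 in ≈ 1.063 in

Adjust CN=45 to AMC III: 23·45/(10 + 0.13·45) → 1035 ÷ (317/20) = 20700/317 ≈ 65.300
S = 1000/(20700/317) − 10 = 1100/207 in ≈ 5.314 in
Ia = 0.2S: 0.2·5.314 = 1.063 in (exactly 220/207)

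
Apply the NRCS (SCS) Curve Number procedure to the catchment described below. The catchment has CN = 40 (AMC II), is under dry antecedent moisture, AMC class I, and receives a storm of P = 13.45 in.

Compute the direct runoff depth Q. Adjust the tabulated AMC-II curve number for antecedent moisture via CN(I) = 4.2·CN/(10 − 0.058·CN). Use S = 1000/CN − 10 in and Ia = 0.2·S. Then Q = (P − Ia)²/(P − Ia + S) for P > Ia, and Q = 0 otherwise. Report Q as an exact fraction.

Q = 779689/823620 in ≈ 0.947 in

Adjust CN=40 to AMC I: 4.2·40/(10 − 0.058·40) → 168 ÷ (192/25) = 175/8 ≈ 21.875
Retention S: 1000/CN − 10 with CN=21.875 → S = 250/7 ≈ 35.714 in
Initial abstraction Ia = S/5 = (250/7)/5 = 50/7 ≈ 7.143 in
Excess rainfall: 13.450 − 7.143 = 6.307 in; P > Ia so Q > 0
Runoff Q = (P−Ia)²/(P−Ia+S) = (6.307)²/(6.307+35.714) = 779689/823620 ≈ 0.947 in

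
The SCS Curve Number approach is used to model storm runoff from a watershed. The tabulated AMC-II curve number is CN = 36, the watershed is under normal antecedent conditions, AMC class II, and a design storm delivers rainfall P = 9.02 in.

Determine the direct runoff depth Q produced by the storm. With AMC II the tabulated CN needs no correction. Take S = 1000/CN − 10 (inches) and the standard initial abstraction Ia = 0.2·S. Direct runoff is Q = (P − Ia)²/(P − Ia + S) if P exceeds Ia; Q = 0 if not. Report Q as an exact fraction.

Q = 6046681/4706550 in ≈ 1.285 in

CN(II) = 36; AMC II needs no correction.
Max retention: S = 1000/36 − 10 = 160/9 in (≈ 17.778 in)
Initial abstraction Ia = S/5 = (160/9)/5 = 32/9 ≈ 3.556 in
P − Ia = 9.020 − 3.556 = 2459/450 ≈ 5.464 in (> 0, runoff occurs)
Runoff Q = (P−Ia)²/(P−Ia+S) = (5.464)²/(5.464+17.778) = 6046681/4706550 ≈ 1.285 in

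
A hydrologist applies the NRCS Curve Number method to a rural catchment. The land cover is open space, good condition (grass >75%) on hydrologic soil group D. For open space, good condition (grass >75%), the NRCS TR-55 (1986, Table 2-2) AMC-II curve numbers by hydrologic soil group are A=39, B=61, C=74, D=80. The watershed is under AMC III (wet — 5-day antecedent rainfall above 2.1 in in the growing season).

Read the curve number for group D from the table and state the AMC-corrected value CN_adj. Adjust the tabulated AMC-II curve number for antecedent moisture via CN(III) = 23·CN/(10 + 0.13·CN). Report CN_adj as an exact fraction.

NRCS table: open space, good condition (grass >75%), soil group D → CN(II) = 80
Wet (AMC III): CN(III) = 23·80/(10 + 0.13·80) = 1840/(102/5) = 4600/51 ≈ 90.196

CN_adj = 4600/51 ≈ 90.196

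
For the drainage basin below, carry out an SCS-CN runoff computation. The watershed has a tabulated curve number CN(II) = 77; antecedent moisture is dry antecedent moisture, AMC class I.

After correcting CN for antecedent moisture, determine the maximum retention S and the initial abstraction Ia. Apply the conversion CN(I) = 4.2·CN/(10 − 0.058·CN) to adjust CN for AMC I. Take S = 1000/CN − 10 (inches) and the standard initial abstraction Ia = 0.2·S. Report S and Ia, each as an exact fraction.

S = 11500/1617 in ≈ 7.112 in; Ia = 2300/1617 in ≈ 1.422 in

Adjust CN=77 to AMC I: 4.2·77/(10 − 0.058·77) → (1617/5) ÷ (2767/500) = 161700/2767 ≈ 58.439
Retention S: 1000/CN − 10 with CN=58.439 → S = 11500/1617 ≈ 7.112 in
Ia = 0.2·(11500/1617) = 2300/1617 in ≈ 1.422 in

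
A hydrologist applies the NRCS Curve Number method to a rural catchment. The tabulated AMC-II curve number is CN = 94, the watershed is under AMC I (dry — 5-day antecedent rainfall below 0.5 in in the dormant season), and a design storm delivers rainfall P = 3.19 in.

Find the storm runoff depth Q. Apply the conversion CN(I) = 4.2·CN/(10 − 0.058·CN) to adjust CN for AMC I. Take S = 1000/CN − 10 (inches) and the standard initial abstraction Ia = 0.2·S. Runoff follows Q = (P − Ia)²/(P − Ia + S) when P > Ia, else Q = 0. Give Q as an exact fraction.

Adjust CN=94 to AMC I: 4.2·94/(10 − 0.058·94) → (1974/5) ÷ (1137/250) = 32900/379 ≈ 86.807
Max retention: S = 1000/(32900/379) − 10 = 500/329 in (≈ 1.520 in)
Ia = 0.2S: 0.2·1.520 = 0.304 in (exactly 100/329)
Excess rainfall: 3.190 − 0.304 = 2.886 in; P > Ia so Q > 0
Q = (94951/32900)²/((94951/32900) + 500/329) = (9015692401/1082410000)/(144951/32900) = 9015692401/4768887900 in ≈ 1.891 in

Q = 9015692401/4768887900 in ≈ 1.891 in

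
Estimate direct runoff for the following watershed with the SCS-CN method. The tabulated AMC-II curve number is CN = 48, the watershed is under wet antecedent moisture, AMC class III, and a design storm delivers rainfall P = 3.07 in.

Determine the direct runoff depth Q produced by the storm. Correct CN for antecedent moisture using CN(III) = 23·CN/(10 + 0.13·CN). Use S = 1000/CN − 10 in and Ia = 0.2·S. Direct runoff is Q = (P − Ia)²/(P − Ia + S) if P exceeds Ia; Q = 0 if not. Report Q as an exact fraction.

Q = 215590489/325562700 in ≈ 0.662 in

CN(III) from CN(II)=48: (23·48)/(10 + 0.13·48) = 13800/203 ≈ 67.980
S = 1000/(13800/203) − 10 = 325/69 in ≈ 4.710 in
Initial abstraction Ia = S/5 = (325/69)/5 = 65/69 ≈ 0.942 in
P − Ia = 3.070 − 0.942 = 14683/6900 ≈ 2.128 in (> 0, runoff occurs)
Q: (14683/6900)² ÷ (47183/6900) = 215590489/325562700 in (≈ 0.662 in)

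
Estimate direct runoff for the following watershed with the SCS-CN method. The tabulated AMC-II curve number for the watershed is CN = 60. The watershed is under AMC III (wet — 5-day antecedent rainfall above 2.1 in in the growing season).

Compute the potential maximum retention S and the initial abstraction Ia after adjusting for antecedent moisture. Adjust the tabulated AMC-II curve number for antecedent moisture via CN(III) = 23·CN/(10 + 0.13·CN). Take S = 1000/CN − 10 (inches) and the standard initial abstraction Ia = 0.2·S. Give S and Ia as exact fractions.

Wet (AMC III): CN(III) = 23·60/(10 + 0.13·60) = 1380/(89/5) = 6900/89 ≈ 77.528
S = 1000/(6900/89) − 10 = 200/69 in ≈ 2.899 in
Ia = 0.2·(200/69) = 40/69 in ≈ 0.580 in

S = 200/69 in ≈ 2.899 in; Ia = 40/69 in ≈ 0.580 in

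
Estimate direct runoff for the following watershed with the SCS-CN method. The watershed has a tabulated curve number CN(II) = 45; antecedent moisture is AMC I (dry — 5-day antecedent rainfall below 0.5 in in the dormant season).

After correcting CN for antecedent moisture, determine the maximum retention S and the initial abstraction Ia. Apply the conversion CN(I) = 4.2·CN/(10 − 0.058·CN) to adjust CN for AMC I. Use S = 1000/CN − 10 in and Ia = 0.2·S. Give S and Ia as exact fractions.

Dry (AMC I): CN(I) = 4.2·45/(10 − 0.058·45) = 189/(739/100) = 18900/739 ≈ 25.575
Max retention: S = 1000/(18900/739) − 10 = 5500/189 in (≈ 29.101 in)
Ia = 0.2·(5500/189) = 1100/189 in ≈ 5.820 in

S = 5500/189 in ≈ 29.101 in; Ia = 1100/189 in ≈ 5.820 in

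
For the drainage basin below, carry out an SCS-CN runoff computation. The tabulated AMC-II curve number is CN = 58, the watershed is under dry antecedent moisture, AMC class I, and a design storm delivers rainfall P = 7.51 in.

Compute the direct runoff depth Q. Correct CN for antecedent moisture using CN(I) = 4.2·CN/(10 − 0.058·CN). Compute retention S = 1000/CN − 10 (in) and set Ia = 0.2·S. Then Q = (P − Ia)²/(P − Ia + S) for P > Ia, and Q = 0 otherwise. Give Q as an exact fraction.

CN(I) from CN(II)=58: (4.2·58)/(10 − 0.058·58) = 2900/79 ≈ 36.709
Max retention: S = 1000/(2900/79) − 10 = 500/29 in (≈ 17.241 in)
Ia = 0.2·(500/29) = 100/29 in ≈ 3.448 in
P − Ia = 7.510 − 3.448 = 11779/2900 ≈ 4.062 in (> 0, runoff occurs)
Q: (11779/2900)² ÷ (61779/2900) = 138744841/179159100 in (≈ 0.774 in)

Q = 138744841/179159100 in ≈ 0.774 in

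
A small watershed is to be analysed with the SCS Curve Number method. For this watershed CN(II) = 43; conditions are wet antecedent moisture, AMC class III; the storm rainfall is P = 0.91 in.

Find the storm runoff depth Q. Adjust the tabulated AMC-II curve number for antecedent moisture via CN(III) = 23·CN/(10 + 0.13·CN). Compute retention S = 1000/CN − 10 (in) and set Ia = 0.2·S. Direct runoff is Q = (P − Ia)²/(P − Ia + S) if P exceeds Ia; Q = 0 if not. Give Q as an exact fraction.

CN(III) from CN(II)=43: (23·43)/(10 + 0.13·43) = 98900/1559 ≈ 63.438
Retention S: 1000/CN − 10 with CN=63.438 → S = 5700/989 ≈ 5.763 in
Ia = 0.2·(5700/989) = 1140/989 in ≈ 1.153 in
P = 0.910 ≤ Ia = 1.153 in: entire storm abstracted, Q = 0.

Q = 0 in ≈ 0.000 in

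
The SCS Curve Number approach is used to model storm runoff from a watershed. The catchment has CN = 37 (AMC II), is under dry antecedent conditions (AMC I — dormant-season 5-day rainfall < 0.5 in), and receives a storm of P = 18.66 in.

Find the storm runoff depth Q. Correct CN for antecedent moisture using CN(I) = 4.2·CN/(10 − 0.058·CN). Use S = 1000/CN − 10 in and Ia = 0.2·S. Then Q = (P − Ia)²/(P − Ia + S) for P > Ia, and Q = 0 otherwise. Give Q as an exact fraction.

Q = 127023147/58287950 in ≈ 2.179 in

CN(I) from CN(II)=37: (4.2·37)/(10 − 0.058·37) = 3700/187 ≈ 19.786
Max retention: S = 1000/(3700/187) − 10 = 1500/37 in (≈ 40.541 in)
Ia = 0.2·(1500/37) = 300/37 in ≈ 8.108 in
P − Ia = 18.660 − 8.108 = 19521/1850 ≈ 10.552 in (> 0, runoff occurs)
Q: (19521/1850)² ÷ (94521/1850) = 127023147/58287950 in (≈ 2.179 in)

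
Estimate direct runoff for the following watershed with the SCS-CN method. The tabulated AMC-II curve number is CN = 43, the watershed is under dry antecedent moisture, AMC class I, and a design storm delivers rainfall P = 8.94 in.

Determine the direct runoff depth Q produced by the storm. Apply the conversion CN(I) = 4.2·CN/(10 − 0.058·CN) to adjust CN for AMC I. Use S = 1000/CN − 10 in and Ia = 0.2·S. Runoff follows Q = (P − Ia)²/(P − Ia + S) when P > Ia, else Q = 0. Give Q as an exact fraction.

Q = 1563965209/7743932350 in ≈ 0.202 in

CN(I) from CN(II)=43: (4.2·43)/(10 − 0.058·43) = 30100/1251 ≈ 24.061
S = 1000/(30100/1251) − 10 = 9500/301 in ≈ 31.561 in
Ia = 0.2·(9500/301) = 1900/301 in ≈ 6.312 in
Excess rainfall: 8.940 − 6.312 = 2.628 in; P > Ia so Q > 0
Q: (39547/15050)² ÷ (514547/15050) = 1563965209/7743932350 in (≈ 0.202 in)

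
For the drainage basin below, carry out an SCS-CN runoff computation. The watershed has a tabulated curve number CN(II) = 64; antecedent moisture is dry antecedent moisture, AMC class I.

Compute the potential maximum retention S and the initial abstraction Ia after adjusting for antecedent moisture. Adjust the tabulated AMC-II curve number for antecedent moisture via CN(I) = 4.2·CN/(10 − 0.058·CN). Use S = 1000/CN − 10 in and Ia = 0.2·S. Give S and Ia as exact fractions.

CN(I) from CN(II)=64: (4.2·64)/(10 − 0.058·64) = 5600/131 ≈ 42.748
Retention S: 1000/CN − 10 with CN=42.748 → S = 375/28 ≈ 13.393 in
Ia = 0.2S: 0.2·13.393 = 2.679 in (exactly 75/28)

S = 375/28 in ≈ 13.393 in; Ia = 75/28 in ≈ 2.679 in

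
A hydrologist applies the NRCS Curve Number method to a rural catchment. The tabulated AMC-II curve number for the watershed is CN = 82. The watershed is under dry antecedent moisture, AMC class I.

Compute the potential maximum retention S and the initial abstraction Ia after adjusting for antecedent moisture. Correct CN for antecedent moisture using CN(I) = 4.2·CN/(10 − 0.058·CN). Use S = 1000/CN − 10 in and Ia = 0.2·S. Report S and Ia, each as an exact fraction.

CN(I) from CN(II)=82: (4.2·82)/(10 − 0.058·82) = 28700/437 ≈ 65.675
S = 1000/(28700/437) − 10 = 1500/287 in ≈ 5.226 in
Ia = 0.2S: 0.2·5.226 = 1.045 in (exactly 300/287)

S = 1500/287 in ≈ 5.226 in; Ia = 300/287 in ≈ 1.045 in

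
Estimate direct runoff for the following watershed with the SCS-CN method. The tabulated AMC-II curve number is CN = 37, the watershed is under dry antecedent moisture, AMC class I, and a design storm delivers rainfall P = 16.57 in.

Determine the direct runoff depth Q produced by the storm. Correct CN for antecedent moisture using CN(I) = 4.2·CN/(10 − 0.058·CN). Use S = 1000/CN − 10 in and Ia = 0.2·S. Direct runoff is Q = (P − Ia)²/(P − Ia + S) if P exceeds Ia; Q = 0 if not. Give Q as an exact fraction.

CN(I) from CN(II)=37: (4.2·37)/(10 − 0.058·37) = 3700/187 ≈ 19.786
Max retention: S = 1000/(3700/187) − 10 = 1500/37 in (≈ 40.541 in)
Initial abstraction Ia = S/5 = (1500/37)/5 = 300/37 ≈ 8.108 in
Excess rainfall: 16.570 − 8.108 = 8.462 in; P > Ia so Q > 0
Q: (31309/3700)² ÷ (181309/3700) = 980253481/670843300 in (≈ 1.461 in)

Q = 980253481/670843300 in ≈ 1.461 in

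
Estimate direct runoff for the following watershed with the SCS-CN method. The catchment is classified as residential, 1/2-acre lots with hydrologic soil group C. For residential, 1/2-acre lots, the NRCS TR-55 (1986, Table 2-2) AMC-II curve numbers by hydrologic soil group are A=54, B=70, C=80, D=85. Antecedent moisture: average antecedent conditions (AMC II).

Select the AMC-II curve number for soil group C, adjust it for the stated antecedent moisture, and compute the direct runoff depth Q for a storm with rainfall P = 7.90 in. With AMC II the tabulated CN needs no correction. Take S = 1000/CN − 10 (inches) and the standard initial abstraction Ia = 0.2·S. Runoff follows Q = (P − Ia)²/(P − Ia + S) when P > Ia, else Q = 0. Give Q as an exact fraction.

Q = 2738/495 in ≈ 5.531 in

NRCS table: residential, 1/2-acre lots, soil group C → CN(II) = 80
CN(II) = 80; AMC II needs no correction.
Max retention: S = 1000/80 − 10 = 5/2 in (≈ 2.500 in)
Initial abstraction Ia = S/5 = (5/2)/5 = 1/2 ≈ 0.500 in
Since P=7.900 > Ia=0.500: effective rainfall P−Ia = 37/5 in
Q: (37/5)² ÷ (99/10) = 2738/495 in (≈ 5.531 in)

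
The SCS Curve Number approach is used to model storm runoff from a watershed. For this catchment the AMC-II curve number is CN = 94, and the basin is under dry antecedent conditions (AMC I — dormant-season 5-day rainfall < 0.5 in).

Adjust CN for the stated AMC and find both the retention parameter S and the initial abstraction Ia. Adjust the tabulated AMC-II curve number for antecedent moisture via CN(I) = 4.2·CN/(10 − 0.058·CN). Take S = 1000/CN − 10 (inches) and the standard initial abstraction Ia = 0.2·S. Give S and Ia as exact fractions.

S = 500/329 in ≈ 1.520 in; Ia = 100/329 in ≈ 0.304 in

Adjust CN=94 to AMC I: 4.2·94/(10 − 0.058·94) → (1974/5) ÷ (1137/250) = 32900/379 ≈ 86.807
S = 1000/(32900/379) − 10 = 500/329 in ≈ 1.520 in
Initial abstraction Ia = S/5 = (500/329)/5 = 100/329 ≈ 0.304 in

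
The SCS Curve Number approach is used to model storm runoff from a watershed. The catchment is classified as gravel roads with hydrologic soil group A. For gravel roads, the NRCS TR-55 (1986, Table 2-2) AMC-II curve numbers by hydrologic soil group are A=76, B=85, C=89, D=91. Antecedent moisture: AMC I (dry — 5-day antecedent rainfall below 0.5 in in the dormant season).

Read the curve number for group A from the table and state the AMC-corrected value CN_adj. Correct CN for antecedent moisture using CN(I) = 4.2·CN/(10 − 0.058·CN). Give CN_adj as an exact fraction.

NRCS table: gravel roads, soil group A → CN(II) = 76
CN(I) from CN(II)=76: (4.2·76)/(10 − 0.058·76) = 13300/233 ≈ 57.082

CN_adj = 13300/233 ≈ 57.082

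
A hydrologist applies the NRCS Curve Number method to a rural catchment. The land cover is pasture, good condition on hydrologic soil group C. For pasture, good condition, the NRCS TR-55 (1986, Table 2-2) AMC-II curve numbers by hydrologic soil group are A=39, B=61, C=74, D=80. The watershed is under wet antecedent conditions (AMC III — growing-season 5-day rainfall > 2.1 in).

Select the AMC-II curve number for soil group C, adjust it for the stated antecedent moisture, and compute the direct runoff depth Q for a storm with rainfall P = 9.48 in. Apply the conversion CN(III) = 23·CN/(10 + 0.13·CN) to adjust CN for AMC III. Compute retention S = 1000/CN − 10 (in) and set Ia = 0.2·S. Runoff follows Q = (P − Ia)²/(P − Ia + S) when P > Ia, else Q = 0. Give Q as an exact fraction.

Q = 38097964969/4844040925 in ≈ 7.865 in

NRCS table: pasture, good condition, soil group C → CN(II) = 74
Adjust CN=74 to AMC III: 23·74/(10 + 0.13·74) → 1702 ÷ (981/50) = 85100/981 ≈ 86.748
Max retention: S = 1000/(85100/981) − 10 = 1300/851 in (≈ 1.528 in)
Initial abstraction Ia = S/5 = (1300/851)/5 = 260/851 ≈ 0.306 in
P − Ia = 9.480 − 0.306 = 195187/21275 ≈ 9.174 in (> 0, runoff occurs)
Q: (195187/21275)² ÷ (227687/21275) = 38097964969/4844040925 in (≈ 7.865 in)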